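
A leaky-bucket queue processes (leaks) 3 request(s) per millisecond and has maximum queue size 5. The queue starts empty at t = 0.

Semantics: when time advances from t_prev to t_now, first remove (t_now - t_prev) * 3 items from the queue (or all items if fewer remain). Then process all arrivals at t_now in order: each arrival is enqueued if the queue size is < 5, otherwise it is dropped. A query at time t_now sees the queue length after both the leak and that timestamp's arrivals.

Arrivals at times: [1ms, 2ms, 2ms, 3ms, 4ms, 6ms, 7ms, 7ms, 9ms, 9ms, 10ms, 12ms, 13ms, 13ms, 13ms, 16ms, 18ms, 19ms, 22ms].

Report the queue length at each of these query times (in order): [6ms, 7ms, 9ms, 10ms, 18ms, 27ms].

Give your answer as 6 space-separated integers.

Answer: 1 2 2 1 1 0

Derivation:
Queue lengths at query times:
  query t=6ms: backlog = 1
  query t=7ms: backlog = 2
  query t=9ms: backlog = 2
  query t=10ms: backlog = 1
  query t=18ms: backlog = 1
  query t=27ms: backlog = 0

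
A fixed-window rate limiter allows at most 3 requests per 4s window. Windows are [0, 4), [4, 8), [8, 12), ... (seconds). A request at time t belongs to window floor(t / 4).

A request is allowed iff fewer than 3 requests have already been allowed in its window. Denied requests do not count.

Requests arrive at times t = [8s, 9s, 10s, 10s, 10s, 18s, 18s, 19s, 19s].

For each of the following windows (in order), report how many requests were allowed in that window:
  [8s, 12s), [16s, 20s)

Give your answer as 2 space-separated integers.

Processing requests:
  req#1 t=8s (window 2): ALLOW
  req#2 t=9s (window 2): ALLOW
  req#3 t=10s (window 2): ALLOW
  req#4 t=10s (window 2): DENY
  req#5 t=10s (window 2): DENY
  req#6 t=18s (window 4): ALLOW
  req#7 t=18s (window 4): ALLOW
  req#8 t=19s (window 4): ALLOW
  req#9 t=19s (window 4): DENY

Allowed counts by window: 3 3

Answer: 3 3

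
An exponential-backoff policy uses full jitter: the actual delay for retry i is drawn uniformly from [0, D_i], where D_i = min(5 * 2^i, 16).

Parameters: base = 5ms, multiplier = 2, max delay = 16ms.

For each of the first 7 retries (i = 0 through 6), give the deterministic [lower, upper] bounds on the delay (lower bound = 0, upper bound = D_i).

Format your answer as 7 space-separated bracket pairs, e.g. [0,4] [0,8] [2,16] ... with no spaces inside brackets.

Computing bounds per retry:
  i=0: D_i=min(5*2^0,16)=5, bounds=[0,5]
  i=1: D_i=min(5*2^1,16)=10, bounds=[0,10]
  i=2: D_i=min(5*2^2,16)=16, bounds=[0,16]
  i=3: D_i=min(5*2^3,16)=16, bounds=[0,16]
  i=4: D_i=min(5*2^4,16)=16, bounds=[0,16]
  i=5: D_i=min(5*2^5,16)=16, bounds=[0,16]
  i=6: D_i=min(5*2^6,16)=16, bounds=[0,16]

Answer: [0,5] [0,10] [0,16] [0,16] [0,16] [0,16] [0,16]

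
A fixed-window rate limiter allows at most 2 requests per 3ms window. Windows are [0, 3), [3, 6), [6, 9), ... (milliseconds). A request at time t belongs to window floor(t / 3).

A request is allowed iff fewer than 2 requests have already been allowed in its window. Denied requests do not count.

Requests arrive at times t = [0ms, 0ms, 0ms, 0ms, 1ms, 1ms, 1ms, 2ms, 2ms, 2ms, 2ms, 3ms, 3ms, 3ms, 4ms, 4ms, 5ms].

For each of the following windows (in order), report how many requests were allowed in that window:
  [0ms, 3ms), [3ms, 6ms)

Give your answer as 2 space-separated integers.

Processing requests:
  req#1 t=0ms (window 0): ALLOW
  req#2 t=0ms (window 0): ALLOW
  req#3 t=0ms (window 0): DENY
  req#4 t=0ms (window 0): DENY
  req#5 t=1ms (window 0): DENY
  req#6 t=1ms (window 0): DENY
  req#7 t=1ms (window 0): DENY
  req#8 t=2ms (window 0): DENY
  req#9 t=2ms (window 0): DENY
  req#10 t=2ms (window 0): DENY
  req#11 t=2ms (window 0): DENY
  req#12 t=3ms (window 1): ALLOW
  req#13 t=3ms (window 1): ALLOW
  req#14 t=3ms (window 1): DENY
  req#15 t=4ms (window 1): DENY
  req#16 t=4ms (window 1): DENY
  req#17 t=5ms (window 1): DENY

Allowed counts by window: 2 2

Answer: 2 2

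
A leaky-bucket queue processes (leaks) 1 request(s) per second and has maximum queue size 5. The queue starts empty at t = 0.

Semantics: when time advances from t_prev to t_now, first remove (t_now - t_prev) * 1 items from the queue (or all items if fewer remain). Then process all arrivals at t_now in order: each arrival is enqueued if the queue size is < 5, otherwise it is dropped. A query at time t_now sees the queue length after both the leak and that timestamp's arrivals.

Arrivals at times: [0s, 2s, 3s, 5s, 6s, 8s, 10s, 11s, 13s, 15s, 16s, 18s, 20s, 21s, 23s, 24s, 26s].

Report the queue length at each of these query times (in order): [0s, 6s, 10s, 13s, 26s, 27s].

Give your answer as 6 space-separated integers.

Answer: 1 1 1 1 1 0

Derivation:
Queue lengths at query times:
  query t=0s: backlog = 1
  query t=6s: backlog = 1
  query t=10s: backlog = 1
  query t=13s: backlog = 1
  query t=26s: backlog = 1
  query t=27s: backlog = 0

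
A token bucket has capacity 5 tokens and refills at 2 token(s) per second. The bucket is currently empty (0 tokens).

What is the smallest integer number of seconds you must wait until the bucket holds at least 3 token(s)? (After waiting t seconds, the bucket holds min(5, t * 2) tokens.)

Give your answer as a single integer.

Need t * 2 >= 3, so t >= 3/2.
Smallest integer t = ceil(3/2) = 2.

Answer: 2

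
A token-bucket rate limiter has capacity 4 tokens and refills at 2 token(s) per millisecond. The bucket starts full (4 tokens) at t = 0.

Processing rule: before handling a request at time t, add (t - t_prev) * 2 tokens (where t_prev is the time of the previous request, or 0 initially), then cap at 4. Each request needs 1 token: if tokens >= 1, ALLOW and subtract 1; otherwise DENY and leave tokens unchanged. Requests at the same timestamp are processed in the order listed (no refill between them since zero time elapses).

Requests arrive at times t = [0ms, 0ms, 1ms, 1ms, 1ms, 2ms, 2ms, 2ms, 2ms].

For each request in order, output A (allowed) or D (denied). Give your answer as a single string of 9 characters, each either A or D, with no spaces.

Answer: AAAAAAAAD

Derivation:
Simulating step by step:
  req#1 t=0ms: ALLOW
  req#2 t=0ms: ALLOW
  req#3 t=1ms: ALLOW
  req#4 t=1ms: ALLOW
  req#5 t=1ms: ALLOW
  req#6 t=2ms: ALLOW
  req#7 t=2ms: ALLOW
  req#8 t=2ms: ALLOW
  req#9 t=2ms: DENY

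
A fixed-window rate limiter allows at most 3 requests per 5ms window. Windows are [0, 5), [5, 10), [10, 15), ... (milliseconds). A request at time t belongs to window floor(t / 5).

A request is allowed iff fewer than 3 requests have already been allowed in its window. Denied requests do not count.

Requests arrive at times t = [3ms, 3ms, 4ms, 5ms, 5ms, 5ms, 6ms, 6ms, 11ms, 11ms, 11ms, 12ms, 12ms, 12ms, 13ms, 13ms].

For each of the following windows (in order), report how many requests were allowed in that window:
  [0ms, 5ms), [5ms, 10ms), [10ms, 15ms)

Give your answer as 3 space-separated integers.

Processing requests:
  req#1 t=3ms (window 0): ALLOW
  req#2 t=3ms (window 0): ALLOW
  req#3 t=4ms (window 0): ALLOW
  req#4 t=5ms (window 1): ALLOW
  req#5 t=5ms (window 1): ALLOW
  req#6 t=5ms (window 1): ALLOW
  req#7 t=6ms (window 1): DENY
  req#8 t=6ms (window 1): DENY
  req#9 t=11ms (window 2): ALLOW
  req#10 t=11ms (window 2): ALLOW
  req#11 t=11ms (window 2): ALLOW
  req#12 t=12ms (window 2): DENY
  req#13 t=12ms (window 2): DENY
  req#14 t=12ms (window 2): DENY
  req#15 t=13ms (window 2): DENY
  req#16 t=13ms (window 2): DENY

Allowed counts by window: 3 3 3

Answer: 3 3 3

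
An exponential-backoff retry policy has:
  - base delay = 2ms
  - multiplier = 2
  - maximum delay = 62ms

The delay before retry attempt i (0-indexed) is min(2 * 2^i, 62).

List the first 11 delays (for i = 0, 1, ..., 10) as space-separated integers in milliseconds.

Answer: 2 4 8 16 32 62 62 62 62 62 62

Derivation:
Computing each delay:
  i=0: min(2*2^0, 62) = 2
  i=1: min(2*2^1, 62) = 4
  i=2: min(2*2^2, 62) = 8
  i=3: min(2*2^3, 62) = 16
  i=4: min(2*2^4, 62) = 32
  i=5: min(2*2^5, 62) = 62
  i=6: min(2*2^6, 62) = 62
  i=7: min(2*2^7, 62) = 62
  i=8: min(2*2^8, 62) = 62
  i=9: min(2*2^9, 62) = 62
  i=10: min(2*2^10, 62) = 62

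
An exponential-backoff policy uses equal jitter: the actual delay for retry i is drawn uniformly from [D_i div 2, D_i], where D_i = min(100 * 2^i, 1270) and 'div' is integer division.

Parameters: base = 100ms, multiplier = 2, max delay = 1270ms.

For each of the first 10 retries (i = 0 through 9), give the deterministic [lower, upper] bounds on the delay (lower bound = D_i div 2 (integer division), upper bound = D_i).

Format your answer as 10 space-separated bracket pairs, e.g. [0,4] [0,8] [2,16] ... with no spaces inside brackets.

Computing bounds per retry:
  i=0: D_i=min(100*2^0,1270)=100, bounds=[50,100]
  i=1: D_i=min(100*2^1,1270)=200, bounds=[100,200]
  i=2: D_i=min(100*2^2,1270)=400, bounds=[200,400]
  i=3: D_i=min(100*2^3,1270)=800, bounds=[400,800]
  i=4: D_i=min(100*2^4,1270)=1270, bounds=[635,1270]
  i=5: D_i=min(100*2^5,1270)=1270, bounds=[635,1270]
  i=6: D_i=min(100*2^6,1270)=1270, bounds=[635,1270]
  i=7: D_i=min(100*2^7,1270)=1270, bounds=[635,1270]
  i=8: D_i=min(100*2^8,1270)=1270, bounds=[635,1270]
  i=9: D_i=min(100*2^9,1270)=1270, bounds=[635,1270]

Answer: [50,100] [100,200] [200,400] [400,800] [635,1270] [635,1270] [635,1270] [635,1270] [635,1270] [635,1270]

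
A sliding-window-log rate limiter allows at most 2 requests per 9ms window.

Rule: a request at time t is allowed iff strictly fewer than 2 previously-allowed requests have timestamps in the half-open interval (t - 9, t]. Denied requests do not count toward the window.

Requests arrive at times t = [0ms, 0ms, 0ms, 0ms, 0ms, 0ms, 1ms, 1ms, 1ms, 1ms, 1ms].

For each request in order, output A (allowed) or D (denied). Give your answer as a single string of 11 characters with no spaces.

Answer: AADDDDDDDDD

Derivation:
Tracking allowed requests in the window:
  req#1 t=0ms: ALLOW
  req#2 t=0ms: ALLOW
  req#3 t=0ms: DENY
  req#4 t=0ms: DENY
  req#5 t=0ms: DENY
  req#6 t=0ms: DENY
  req#7 t=1ms: DENY
  req#8 t=1ms: DENY
  req#9 t=1ms: DENY
  req#10 t=1ms: DENY
  req#11 t=1ms: DENY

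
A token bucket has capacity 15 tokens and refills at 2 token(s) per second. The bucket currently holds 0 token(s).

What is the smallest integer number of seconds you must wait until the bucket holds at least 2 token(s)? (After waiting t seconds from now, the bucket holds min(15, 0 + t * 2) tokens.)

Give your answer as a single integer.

Need 0 + t * 2 >= 2, so t >= 2/2.
Smallest integer t = ceil(2/2) = 1.

Answer: 1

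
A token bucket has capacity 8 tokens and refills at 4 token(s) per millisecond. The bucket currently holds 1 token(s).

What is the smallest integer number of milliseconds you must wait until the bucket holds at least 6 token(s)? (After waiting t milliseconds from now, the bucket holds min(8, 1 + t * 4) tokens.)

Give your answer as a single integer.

Answer: 2

Derivation:
Need 1 + t * 4 >= 6, so t >= 5/4.
Smallest integer t = ceil(5/4) = 2.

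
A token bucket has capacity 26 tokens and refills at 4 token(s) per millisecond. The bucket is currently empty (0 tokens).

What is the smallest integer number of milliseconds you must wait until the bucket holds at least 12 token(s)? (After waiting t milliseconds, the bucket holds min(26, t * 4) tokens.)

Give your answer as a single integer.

Need t * 4 >= 12, so t >= 12/4.
Smallest integer t = ceil(12/4) = 3.

Answer: 3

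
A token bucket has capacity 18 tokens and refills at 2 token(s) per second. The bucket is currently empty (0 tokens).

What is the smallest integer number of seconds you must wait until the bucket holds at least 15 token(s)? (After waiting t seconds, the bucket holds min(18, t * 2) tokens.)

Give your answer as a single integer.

Answer: 8

Derivation:
Need t * 2 >= 15, so t >= 15/2.
Smallest integer t = ceil(15/2) = 8.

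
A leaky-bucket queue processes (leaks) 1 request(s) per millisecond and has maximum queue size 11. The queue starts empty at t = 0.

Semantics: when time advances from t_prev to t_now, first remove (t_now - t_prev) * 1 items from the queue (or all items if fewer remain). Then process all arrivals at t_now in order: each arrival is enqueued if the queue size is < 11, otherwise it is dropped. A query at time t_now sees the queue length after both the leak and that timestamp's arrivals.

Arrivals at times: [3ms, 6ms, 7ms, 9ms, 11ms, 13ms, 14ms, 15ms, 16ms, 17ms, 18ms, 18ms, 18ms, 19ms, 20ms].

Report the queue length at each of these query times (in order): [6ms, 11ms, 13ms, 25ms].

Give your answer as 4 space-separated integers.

Queue lengths at query times:
  query t=6ms: backlog = 1
  query t=11ms: backlog = 1
  query t=13ms: backlog = 1
  query t=25ms: backlog = 0

Answer: 1 1 1 0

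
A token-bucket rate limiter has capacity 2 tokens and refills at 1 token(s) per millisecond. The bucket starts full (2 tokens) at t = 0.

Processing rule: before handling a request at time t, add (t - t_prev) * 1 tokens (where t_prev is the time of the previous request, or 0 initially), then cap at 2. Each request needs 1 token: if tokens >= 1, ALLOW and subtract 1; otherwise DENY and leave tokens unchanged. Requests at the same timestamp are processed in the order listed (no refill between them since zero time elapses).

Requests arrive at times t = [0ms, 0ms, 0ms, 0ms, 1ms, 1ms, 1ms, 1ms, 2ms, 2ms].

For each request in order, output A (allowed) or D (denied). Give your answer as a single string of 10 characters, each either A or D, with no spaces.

Answer: AADDADDDAD

Derivation:
Simulating step by step:
  req#1 t=0ms: ALLOW
  req#2 t=0ms: ALLOW
  req#3 t=0ms: DENY
  req#4 t=0ms: DENY
  req#5 t=1ms: ALLOW
  req#6 t=1ms: DENY
  req#7 t=1ms: DENY
  req#8 t=1ms: DENY
  req#9 t=2ms: ALLOW
  req#10 t=2ms: DENY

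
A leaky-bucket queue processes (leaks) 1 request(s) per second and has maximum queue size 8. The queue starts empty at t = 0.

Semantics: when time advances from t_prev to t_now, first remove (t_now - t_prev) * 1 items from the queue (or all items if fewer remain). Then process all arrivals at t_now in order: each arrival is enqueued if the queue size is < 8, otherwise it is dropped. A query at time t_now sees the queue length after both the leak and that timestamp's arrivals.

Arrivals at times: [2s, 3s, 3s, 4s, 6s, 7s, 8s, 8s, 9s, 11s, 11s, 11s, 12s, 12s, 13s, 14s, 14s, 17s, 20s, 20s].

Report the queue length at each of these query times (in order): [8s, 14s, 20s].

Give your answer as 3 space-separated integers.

Queue lengths at query times:
  query t=8s: backlog = 2
  query t=14s: backlog = 5
  query t=20s: backlog = 2

Answer: 2 5 2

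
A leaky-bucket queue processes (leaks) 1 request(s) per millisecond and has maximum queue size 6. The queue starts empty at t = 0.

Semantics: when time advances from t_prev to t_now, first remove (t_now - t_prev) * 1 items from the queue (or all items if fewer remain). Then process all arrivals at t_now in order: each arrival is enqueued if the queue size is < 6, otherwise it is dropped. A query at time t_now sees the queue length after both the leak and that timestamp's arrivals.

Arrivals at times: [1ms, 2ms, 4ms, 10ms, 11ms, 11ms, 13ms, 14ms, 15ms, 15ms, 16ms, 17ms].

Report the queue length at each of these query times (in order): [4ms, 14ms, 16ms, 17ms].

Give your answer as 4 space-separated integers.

Queue lengths at query times:
  query t=4ms: backlog = 1
  query t=14ms: backlog = 1
  query t=16ms: backlog = 2
  query t=17ms: backlog = 2

Answer: 1 1 2 2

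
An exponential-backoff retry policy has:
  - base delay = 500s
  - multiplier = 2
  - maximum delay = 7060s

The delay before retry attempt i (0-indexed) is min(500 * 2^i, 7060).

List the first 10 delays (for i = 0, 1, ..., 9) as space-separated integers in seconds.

Computing each delay:
  i=0: min(500*2^0, 7060) = 500
  i=1: min(500*2^1, 7060) = 1000
  i=2: min(500*2^2, 7060) = 2000
  i=3: min(500*2^3, 7060) = 4000
  i=4: min(500*2^4, 7060) = 7060
  i=5: min(500*2^5, 7060) = 7060
  i=6: min(500*2^6, 7060) = 7060
  i=7: min(500*2^7, 7060) = 7060
  i=8: min(500*2^8, 7060) = 7060
  i=9: min(500*2^9, 7060) = 7060

Answer: 500 1000 2000 4000 7060 7060 7060 7060 7060 7060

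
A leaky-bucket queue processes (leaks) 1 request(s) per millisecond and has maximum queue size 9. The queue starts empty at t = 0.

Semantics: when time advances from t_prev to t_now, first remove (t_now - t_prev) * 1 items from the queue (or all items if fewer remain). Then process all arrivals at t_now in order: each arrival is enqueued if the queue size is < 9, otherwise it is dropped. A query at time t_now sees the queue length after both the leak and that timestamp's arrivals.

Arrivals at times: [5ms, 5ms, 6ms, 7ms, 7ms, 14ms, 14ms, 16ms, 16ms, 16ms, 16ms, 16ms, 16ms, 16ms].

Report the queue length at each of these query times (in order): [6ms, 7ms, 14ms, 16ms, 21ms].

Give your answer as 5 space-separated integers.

Queue lengths at query times:
  query t=6ms: backlog = 2
  query t=7ms: backlog = 3
  query t=14ms: backlog = 2
  query t=16ms: backlog = 7
  query t=21ms: backlog = 2

Answer: 2 3 2 7 2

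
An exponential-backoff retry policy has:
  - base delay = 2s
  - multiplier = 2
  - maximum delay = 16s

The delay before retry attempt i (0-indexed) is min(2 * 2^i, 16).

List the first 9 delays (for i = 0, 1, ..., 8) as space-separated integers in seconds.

Answer: 2 4 8 16 16 16 16 16 16

Derivation:
Computing each delay:
  i=0: min(2*2^0, 16) = 2
  i=1: min(2*2^1, 16) = 4
  i=2: min(2*2^2, 16) = 8
  i=3: min(2*2^3, 16) = 16
  i=4: min(2*2^4, 16) = 16
  i=5: min(2*2^5, 16) = 16
  i=6: min(2*2^6, 16) = 16
  i=7: min(2*2^7, 16) = 16
  i=8: min(2*2^8, 16) = 16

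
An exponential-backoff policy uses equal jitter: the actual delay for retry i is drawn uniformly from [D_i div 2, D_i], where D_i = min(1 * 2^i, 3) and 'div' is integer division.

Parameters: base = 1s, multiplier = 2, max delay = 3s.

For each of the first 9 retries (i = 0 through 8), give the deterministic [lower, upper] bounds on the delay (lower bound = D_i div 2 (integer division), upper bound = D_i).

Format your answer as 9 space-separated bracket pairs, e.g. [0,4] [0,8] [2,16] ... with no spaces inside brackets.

Computing bounds per retry:
  i=0: D_i=min(1*2^0,3)=1, bounds=[0,1]
  i=1: D_i=min(1*2^1,3)=2, bounds=[1,2]
  i=2: D_i=min(1*2^2,3)=3, bounds=[1,3]
  i=3: D_i=min(1*2^3,3)=3, bounds=[1,3]
  i=4: D_i=min(1*2^4,3)=3, bounds=[1,3]
  i=5: D_i=min(1*2^5,3)=3, bounds=[1,3]
  i=6: D_i=min(1*2^6,3)=3, bounds=[1,3]
  i=7: D_i=min(1*2^7,3)=3, bounds=[1,3]
  i=8: D_i=min(1*2^8,3)=3, bounds=[1,3]

Answer: [0,1] [1,2] [1,3] [1,3] [1,3] [1,3] [1,3] [1,3] [1,3]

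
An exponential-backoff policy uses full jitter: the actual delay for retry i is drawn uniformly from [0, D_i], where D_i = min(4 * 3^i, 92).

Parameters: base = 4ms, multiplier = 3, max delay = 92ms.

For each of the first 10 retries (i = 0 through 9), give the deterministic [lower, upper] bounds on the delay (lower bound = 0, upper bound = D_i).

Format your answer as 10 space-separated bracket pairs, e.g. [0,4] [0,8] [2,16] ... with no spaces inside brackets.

Answer: [0,4] [0,12] [0,36] [0,92] [0,92] [0,92] [0,92] [0,92] [0,92] [0,92]

Derivation:
Computing bounds per retry:
  i=0: D_i=min(4*3^0,92)=4, bounds=[0,4]
  i=1: D_i=min(4*3^1,92)=12, bounds=[0,12]
  i=2: D_i=min(4*3^2,92)=36, bounds=[0,36]
  i=3: D_i=min(4*3^3,92)=92, bounds=[0,92]
  i=4: D_i=min(4*3^4,92)=92, bounds=[0,92]
  i=5: D_i=min(4*3^5,92)=92, bounds=[0,92]
  i=6: D_i=min(4*3^6,92)=92, bounds=[0,92]
  i=7: D_i=min(4*3^7,92)=92, bounds=[0,92]
  i=8: D_i=min(4*3^8,92)=92, bounds=[0,92]
  i=9: D_i=min(4*3^9,92)=92, bounds=[0,92]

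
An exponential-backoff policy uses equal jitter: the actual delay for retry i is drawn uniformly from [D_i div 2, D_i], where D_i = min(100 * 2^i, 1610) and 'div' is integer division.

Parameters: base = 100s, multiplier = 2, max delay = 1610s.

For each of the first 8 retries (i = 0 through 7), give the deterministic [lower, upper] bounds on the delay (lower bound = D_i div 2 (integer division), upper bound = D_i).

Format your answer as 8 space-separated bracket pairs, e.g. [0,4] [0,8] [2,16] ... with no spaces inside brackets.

Answer: [50,100] [100,200] [200,400] [400,800] [800,1600] [805,1610] [805,1610] [805,1610]

Derivation:
Computing bounds per retry:
  i=0: D_i=min(100*2^0,1610)=100, bounds=[50,100]
  i=1: D_i=min(100*2^1,1610)=200, bounds=[100,200]
  i=2: D_i=min(100*2^2,1610)=400, bounds=[200,400]
  i=3: D_i=min(100*2^3,1610)=800, bounds=[400,800]
  i=4: D_i=min(100*2^4,1610)=1600, bounds=[800,1600]
  i=5: D_i=min(100*2^5,1610)=1610, bounds=[805,1610]
  i=6: D_i=min(100*2^6,1610)=1610, bounds=[805,1610]
  i=7: D_i=min(100*2^7,1610)=1610, bounds=[805,1610]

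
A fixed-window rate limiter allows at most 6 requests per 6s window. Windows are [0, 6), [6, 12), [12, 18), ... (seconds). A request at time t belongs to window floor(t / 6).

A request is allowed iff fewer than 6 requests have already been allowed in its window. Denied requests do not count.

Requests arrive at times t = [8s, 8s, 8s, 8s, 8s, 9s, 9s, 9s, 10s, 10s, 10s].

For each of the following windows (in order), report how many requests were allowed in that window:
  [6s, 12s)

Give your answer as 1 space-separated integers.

Answer: 6

Derivation:
Processing requests:
  req#1 t=8s (window 1): ALLOW
  req#2 t=8s (window 1): ALLOW
  req#3 t=8s (window 1): ALLOW
  req#4 t=8s (window 1): ALLOW
  req#5 t=8s (window 1): ALLOW
  req#6 t=9s (window 1): ALLOW
  req#7 t=9s (window 1): DENY
  req#8 t=9s (window 1): DENY
  req#9 t=10s (window 1): DENY
  req#10 t=10s (window 1): DENY
  req#11 t=10s (window 1): DENY

Allowed counts by window: 6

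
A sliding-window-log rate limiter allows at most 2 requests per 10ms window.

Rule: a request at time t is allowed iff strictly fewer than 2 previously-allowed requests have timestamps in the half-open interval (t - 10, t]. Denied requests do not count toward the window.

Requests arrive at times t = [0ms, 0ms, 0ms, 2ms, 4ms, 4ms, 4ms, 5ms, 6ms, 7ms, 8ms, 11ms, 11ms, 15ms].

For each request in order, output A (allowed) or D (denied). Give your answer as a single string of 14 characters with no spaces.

Answer: AADDDDDDDDDAAD

Derivation:
Tracking allowed requests in the window:
  req#1 t=0ms: ALLOW
  req#2 t=0ms: ALLOW
  req#3 t=0ms: DENY
  req#4 t=2ms: DENY
  req#5 t=4ms: DENY
  req#6 t=4ms: DENY
  req#7 t=4ms: DENY
  req#8 t=5ms: DENY
  req#9 t=6ms: DENY
  req#10 t=7ms: DENY
  req#11 t=8ms: DENY
  req#12 t=11ms: ALLOW
  req#13 t=11ms: ALLOW
  req#14 t=15ms: DENY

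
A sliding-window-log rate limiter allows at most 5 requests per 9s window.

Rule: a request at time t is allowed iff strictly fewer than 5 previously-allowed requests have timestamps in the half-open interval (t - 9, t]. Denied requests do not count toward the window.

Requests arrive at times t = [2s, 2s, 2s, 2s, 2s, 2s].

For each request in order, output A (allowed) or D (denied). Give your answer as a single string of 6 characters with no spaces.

Tracking allowed requests in the window:
  req#1 t=2s: ALLOW
  req#2 t=2s: ALLOW
  req#3 t=2s: ALLOW
  req#4 t=2s: ALLOW
  req#5 t=2s: ALLOW
  req#6 t=2s: DENY

Answer: AAAAAD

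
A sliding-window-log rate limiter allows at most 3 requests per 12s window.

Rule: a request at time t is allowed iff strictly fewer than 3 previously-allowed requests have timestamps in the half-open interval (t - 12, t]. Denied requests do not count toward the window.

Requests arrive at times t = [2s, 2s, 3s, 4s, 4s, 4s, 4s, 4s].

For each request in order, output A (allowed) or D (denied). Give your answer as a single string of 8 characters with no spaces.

Tracking allowed requests in the window:
  req#1 t=2s: ALLOW
  req#2 t=2s: ALLOW
  req#3 t=3s: ALLOW
  req#4 t=4s: DENY
  req#5 t=4s: DENY
  req#6 t=4s: DENY
  req#7 t=4s: DENY
  req#8 t=4s: DENY

Answer: AAADDDDD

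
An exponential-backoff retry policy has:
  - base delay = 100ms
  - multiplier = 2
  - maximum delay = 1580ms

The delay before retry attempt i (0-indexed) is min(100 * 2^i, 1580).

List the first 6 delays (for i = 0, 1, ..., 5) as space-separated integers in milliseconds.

Computing each delay:
  i=0: min(100*2^0, 1580) = 100
  i=1: min(100*2^1, 1580) = 200
  i=2: min(100*2^2, 1580) = 400
  i=3: min(100*2^3, 1580) = 800
  i=4: min(100*2^4, 1580) = 1580
  i=5: min(100*2^5, 1580) = 1580

Answer: 100 200 400 800 1580 1580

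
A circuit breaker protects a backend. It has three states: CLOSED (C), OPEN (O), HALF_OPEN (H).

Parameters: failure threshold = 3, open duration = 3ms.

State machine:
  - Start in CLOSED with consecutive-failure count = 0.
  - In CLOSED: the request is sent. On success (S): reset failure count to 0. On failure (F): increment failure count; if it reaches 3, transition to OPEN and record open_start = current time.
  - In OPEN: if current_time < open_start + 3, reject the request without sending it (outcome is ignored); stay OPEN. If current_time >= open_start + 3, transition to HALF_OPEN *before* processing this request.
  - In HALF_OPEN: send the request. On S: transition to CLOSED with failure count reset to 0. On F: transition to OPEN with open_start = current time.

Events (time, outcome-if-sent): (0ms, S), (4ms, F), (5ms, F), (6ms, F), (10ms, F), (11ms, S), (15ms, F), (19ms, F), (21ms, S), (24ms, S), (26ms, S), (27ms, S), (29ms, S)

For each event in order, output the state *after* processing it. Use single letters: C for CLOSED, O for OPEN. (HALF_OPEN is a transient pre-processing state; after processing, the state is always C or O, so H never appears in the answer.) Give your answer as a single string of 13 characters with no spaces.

State after each event:
  event#1 t=0ms outcome=S: state=CLOSED
  event#2 t=4ms outcome=F: state=CLOSED
  event#3 t=5ms outcome=F: state=CLOSED
  event#4 t=6ms outcome=F: state=OPEN
  event#5 t=10ms outcome=F: state=OPEN
  event#6 t=11ms outcome=S: state=OPEN
  event#7 t=15ms outcome=F: state=OPEN
  event#8 t=19ms outcome=F: state=OPEN
  event#9 t=21ms outcome=S: state=OPEN
  event#10 t=24ms outcome=S: state=CLOSED
  event#11 t=26ms outcome=S: state=CLOSED
  event#12 t=27ms outcome=S: state=CLOSED
  event#13 t=29ms outcome=S: state=CLOSED

Answer: CCCOOOOOOCCCC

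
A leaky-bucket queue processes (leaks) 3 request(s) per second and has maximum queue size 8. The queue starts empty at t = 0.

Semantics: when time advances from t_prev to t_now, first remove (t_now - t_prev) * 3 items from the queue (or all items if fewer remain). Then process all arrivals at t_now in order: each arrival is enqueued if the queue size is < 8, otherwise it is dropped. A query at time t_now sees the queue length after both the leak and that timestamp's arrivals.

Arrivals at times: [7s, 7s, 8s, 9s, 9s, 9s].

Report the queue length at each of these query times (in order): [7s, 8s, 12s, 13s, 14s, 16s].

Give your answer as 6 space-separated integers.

Answer: 2 1 0 0 0 0

Derivation:
Queue lengths at query times:
  query t=7s: backlog = 2
  query t=8s: backlog = 1
  query t=12s: backlog = 0
  query t=13s: backlog = 0
  query t=14s: backlog = 0
  query t=16s: backlog = 0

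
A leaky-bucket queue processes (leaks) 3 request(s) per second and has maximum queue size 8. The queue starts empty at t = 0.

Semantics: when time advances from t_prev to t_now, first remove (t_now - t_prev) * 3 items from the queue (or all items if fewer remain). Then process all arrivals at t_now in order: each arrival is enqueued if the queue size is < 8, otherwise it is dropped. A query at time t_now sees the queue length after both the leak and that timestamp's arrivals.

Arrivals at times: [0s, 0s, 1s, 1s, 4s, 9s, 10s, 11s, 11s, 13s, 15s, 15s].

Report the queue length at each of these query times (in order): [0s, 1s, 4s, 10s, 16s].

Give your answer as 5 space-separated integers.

Queue lengths at query times:
  query t=0s: backlog = 2
  query t=1s: backlog = 2
  query t=4s: backlog = 1
  query t=10s: backlog = 1
  query t=16s: backlog = 0

Answer: 2 2 1 1 0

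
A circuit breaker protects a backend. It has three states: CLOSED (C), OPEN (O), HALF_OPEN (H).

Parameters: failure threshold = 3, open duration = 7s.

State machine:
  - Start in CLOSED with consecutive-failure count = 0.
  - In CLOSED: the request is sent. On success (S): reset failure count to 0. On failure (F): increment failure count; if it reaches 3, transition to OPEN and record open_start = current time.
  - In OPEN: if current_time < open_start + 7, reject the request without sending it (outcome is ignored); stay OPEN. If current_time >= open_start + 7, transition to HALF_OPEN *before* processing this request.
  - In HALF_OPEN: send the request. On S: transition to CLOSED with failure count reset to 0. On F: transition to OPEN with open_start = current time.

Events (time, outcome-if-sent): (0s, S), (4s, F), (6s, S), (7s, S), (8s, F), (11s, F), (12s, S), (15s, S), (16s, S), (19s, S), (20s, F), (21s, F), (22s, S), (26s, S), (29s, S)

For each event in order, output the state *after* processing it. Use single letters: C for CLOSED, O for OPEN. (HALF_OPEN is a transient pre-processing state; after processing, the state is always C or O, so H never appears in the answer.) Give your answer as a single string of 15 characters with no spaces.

State after each event:
  event#1 t=0s outcome=S: state=CLOSED
  event#2 t=4s outcome=F: state=CLOSED
  event#3 t=6s outcome=S: state=CLOSED
  event#4 t=7s outcome=S: state=CLOSED
  event#5 t=8s outcome=F: state=CLOSED
  event#6 t=11s outcome=F: state=CLOSED
  event#7 t=12s outcome=S: state=CLOSED
  event#8 t=15s outcome=S: state=CLOSED
  event#9 t=16s outcome=S: state=CLOSED
  event#10 t=19s outcome=S: state=CLOSED
  event#11 t=20s outcome=F: state=CLOSED
  event#12 t=21s outcome=F: state=CLOSED
  event#13 t=22s outcome=S: state=CLOSED
  event#14 t=26s outcome=S: state=CLOSED
  event#15 t=29s outcome=S: state=CLOSED

Answer: CCCCCCCCCCCCCCC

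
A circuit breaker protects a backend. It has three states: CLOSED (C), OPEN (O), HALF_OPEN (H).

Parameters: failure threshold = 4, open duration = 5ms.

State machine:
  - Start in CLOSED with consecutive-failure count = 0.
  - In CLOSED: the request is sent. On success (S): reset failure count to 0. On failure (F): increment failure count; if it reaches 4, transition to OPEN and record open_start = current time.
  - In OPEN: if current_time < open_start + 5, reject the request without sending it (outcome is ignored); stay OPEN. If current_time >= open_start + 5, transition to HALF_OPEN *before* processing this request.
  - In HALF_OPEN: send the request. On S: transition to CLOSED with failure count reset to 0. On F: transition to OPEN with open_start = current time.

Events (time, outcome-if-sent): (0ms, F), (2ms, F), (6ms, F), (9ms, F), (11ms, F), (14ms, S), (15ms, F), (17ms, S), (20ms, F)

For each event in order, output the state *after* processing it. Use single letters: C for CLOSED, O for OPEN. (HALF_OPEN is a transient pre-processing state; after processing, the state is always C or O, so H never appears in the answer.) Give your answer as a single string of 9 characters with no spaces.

State after each event:
  event#1 t=0ms outcome=F: state=CLOSED
  event#2 t=2ms outcome=F: state=CLOSED
  event#3 t=6ms outcome=F: state=CLOSED
  event#4 t=9ms outcome=F: state=OPEN
  event#5 t=11ms outcome=F: state=OPEN
  event#6 t=14ms outcome=S: state=CLOSED
  event#7 t=15ms outcome=F: state=CLOSED
  event#8 t=17ms outcome=S: state=CLOSED
  event#9 t=20ms outcome=F: state=CLOSED

Answer: CCCOOCCCC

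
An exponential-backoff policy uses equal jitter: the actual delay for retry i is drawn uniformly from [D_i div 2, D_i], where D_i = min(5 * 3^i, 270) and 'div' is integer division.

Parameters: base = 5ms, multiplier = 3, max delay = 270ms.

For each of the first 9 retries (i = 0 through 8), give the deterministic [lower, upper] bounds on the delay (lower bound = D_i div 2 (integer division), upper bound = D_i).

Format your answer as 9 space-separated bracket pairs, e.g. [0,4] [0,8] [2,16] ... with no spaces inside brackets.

Computing bounds per retry:
  i=0: D_i=min(5*3^0,270)=5, bounds=[2,5]
  i=1: D_i=min(5*3^1,270)=15, bounds=[7,15]
  i=2: D_i=min(5*3^2,270)=45, bounds=[22,45]
  i=3: D_i=min(5*3^3,270)=135, bounds=[67,135]
  i=4: D_i=min(5*3^4,270)=270, bounds=[135,270]
  i=5: D_i=min(5*3^5,270)=270, bounds=[135,270]
  i=6: D_i=min(5*3^6,270)=270, bounds=[135,270]
  i=7: D_i=min(5*3^7,270)=270, bounds=[135,270]
  i=8: D_i=min(5*3^8,270)=270, bounds=[135,270]

Answer: [2,5] [7,15] [22,45] [67,135] [135,270] [135,270] [135,270] [135,270] [135,270]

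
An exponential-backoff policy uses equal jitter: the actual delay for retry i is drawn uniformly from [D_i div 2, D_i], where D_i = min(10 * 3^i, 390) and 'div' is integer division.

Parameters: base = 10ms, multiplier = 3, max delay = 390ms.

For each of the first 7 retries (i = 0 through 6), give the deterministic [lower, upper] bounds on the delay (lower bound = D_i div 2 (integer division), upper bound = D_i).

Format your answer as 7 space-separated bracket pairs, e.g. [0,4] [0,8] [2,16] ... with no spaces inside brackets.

Computing bounds per retry:
  i=0: D_i=min(10*3^0,390)=10, bounds=[5,10]
  i=1: D_i=min(10*3^1,390)=30, bounds=[15,30]
  i=2: D_i=min(10*3^2,390)=90, bounds=[45,90]
  i=3: D_i=min(10*3^3,390)=270, bounds=[135,270]
  i=4: D_i=min(10*3^4,390)=390, bounds=[195,390]
  i=5: D_i=min(10*3^5,390)=390, bounds=[195,390]
  i=6: D_i=min(10*3^6,390)=390, bounds=[195,390]

Answer: [5,10] [15,30] [45,90] [135,270] [195,390] [195,390] [195,390]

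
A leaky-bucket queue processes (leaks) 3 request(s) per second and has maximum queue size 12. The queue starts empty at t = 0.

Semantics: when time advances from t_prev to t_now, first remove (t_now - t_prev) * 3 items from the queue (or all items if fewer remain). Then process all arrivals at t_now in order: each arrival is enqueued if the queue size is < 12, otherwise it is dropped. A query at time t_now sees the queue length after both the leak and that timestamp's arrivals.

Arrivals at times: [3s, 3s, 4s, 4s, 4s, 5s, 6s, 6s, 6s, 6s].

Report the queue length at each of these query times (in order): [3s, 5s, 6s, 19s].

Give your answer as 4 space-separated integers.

Answer: 2 1 4 0

Derivation:
Queue lengths at query times:
  query t=3s: backlog = 2
  query t=5s: backlog = 1
  query t=6s: backlog = 4
  query t=19s: backlog = 0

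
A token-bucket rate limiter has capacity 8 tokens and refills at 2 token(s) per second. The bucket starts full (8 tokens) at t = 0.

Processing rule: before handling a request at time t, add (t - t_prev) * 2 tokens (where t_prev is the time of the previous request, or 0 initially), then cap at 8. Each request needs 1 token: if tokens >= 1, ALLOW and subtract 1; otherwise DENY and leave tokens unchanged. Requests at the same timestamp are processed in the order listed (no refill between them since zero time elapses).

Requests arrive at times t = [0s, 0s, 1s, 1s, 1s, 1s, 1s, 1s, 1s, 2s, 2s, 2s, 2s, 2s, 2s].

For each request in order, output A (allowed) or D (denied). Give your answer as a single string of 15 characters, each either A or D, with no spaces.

Answer: AAAAAAAAAAAADDD

Derivation:
Simulating step by step:
  req#1 t=0s: ALLOW
  req#2 t=0s: ALLOW
  req#3 t=1s: ALLOW
  req#4 t=1s: ALLOW
  req#5 t=1s: ALLOW
  req#6 t=1s: ALLOW
  req#7 t=1s: ALLOW
  req#8 t=1s: ALLOW
  req#9 t=1s: ALLOW
  req#10 t=2s: ALLOW
  req#11 t=2s: ALLOW
  req#12 t=2s: ALLOW
  req#13 t=2s: DENY
  req#14 t=2s: DENY
  req#15 t=2s: DENY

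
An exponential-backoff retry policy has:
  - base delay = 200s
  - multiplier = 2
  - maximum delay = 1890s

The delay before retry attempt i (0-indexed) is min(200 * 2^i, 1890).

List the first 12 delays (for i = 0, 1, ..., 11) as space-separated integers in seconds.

Answer: 200 400 800 1600 1890 1890 1890 1890 1890 1890 1890 1890

Derivation:
Computing each delay:
  i=0: min(200*2^0, 1890) = 200
  i=1: min(200*2^1, 1890) = 400
  i=2: min(200*2^2, 1890) = 800
  i=3: min(200*2^3, 1890) = 1600
  i=4: min(200*2^4, 1890) = 1890
  i=5: min(200*2^5, 1890) = 1890
  i=6: min(200*2^6, 1890) = 1890
  i=7: min(200*2^7, 1890) = 1890
  i=8: min(200*2^8, 1890) = 1890
  i=9: min(200*2^9, 1890) = 1890
  i=10: min(200*2^10, 1890) = 1890
  i=11: min(200*2^11, 1890) = 1890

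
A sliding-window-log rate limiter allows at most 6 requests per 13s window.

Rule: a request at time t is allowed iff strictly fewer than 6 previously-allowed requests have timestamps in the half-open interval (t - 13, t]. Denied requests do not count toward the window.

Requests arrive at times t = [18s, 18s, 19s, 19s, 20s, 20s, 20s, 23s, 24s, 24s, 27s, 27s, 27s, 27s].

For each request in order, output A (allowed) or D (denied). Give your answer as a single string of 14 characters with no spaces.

Answer: AAAAAADDDDDDDD

Derivation:
Tracking allowed requests in the window:
  req#1 t=18s: ALLOW
  req#2 t=18s: ALLOW
  req#3 t=19s: ALLOW
  req#4 t=19s: ALLOW
  req#5 t=20s: ALLOW
  req#6 t=20s: ALLOW
  req#7 t=20s: DENY
  req#8 t=23s: DENY
  req#9 t=24s: DENY
  req#10 t=24s: DENY
  req#11 t=27s: DENY
  req#12 t=27s: DENY
  req#13 t=27s: DENY
  req#14 t=27s: DENY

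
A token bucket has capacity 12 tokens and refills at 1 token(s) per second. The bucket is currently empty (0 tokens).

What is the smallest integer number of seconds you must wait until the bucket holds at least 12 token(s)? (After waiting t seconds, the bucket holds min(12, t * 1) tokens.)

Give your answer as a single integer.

Need t * 1 >= 12, so t >= 12/1.
Smallest integer t = ceil(12/1) = 12.

Answer: 12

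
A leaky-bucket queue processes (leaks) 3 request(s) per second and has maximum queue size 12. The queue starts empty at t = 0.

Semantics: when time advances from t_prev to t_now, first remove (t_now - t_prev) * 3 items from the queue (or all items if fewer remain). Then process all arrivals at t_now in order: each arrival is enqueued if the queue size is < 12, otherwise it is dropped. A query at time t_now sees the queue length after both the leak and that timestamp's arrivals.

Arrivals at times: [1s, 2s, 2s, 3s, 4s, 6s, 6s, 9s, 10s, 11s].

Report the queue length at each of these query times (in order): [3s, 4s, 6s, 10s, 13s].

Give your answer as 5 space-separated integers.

Queue lengths at query times:
  query t=3s: backlog = 1
  query t=4s: backlog = 1
  query t=6s: backlog = 2
  query t=10s: backlog = 1
  query t=13s: backlog = 0

Answer: 1 1 2 1 0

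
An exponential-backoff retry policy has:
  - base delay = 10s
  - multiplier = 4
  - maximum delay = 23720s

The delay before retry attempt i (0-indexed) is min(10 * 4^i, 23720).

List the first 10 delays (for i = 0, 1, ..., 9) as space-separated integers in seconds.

Answer: 10 40 160 640 2560 10240 23720 23720 23720 23720

Derivation:
Computing each delay:
  i=0: min(10*4^0, 23720) = 10
  i=1: min(10*4^1, 23720) = 40
  i=2: min(10*4^2, 23720) = 160
  i=3: min(10*4^3, 23720) = 640
  i=4: min(10*4^4, 23720) = 2560
  i=5: min(10*4^5, 23720) = 10240
  i=6: min(10*4^6, 23720) = 23720
  i=7: min(10*4^7, 23720) = 23720
  i=8: min(10*4^8, 23720) = 23720
  i=9: min(10*4^9, 23720) = 23720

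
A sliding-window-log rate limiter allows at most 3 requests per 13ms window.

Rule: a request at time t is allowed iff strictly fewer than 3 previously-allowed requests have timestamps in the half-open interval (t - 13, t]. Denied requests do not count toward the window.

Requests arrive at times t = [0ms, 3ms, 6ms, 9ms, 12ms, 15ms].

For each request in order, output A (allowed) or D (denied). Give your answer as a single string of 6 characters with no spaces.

Answer: AAADDA

Derivation:
Tracking allowed requests in the window:
  req#1 t=0ms: ALLOW
  req#2 t=3ms: ALLOW
  req#3 t=6ms: ALLOW
  req#4 t=9ms: DENY
  req#5 t=12ms: DENY
  req#6 t=15ms: ALLOW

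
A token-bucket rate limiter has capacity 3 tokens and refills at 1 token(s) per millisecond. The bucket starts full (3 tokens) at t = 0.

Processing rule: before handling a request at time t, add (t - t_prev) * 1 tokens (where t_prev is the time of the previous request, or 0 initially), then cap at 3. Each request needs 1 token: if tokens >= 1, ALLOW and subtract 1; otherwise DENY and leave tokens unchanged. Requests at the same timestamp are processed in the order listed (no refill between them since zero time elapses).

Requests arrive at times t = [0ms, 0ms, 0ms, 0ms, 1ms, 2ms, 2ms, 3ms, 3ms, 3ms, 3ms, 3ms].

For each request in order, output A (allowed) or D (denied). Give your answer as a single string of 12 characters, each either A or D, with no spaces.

Answer: AAADAADADDDD

Derivation:
Simulating step by step:
  req#1 t=0ms: ALLOW
  req#2 t=0ms: ALLOW
  req#3 t=0ms: ALLOW
  req#4 t=0ms: DENY
  req#5 t=1ms: ALLOW
  req#6 t=2ms: ALLOW
  req#7 t=2ms: DENY
  req#8 t=3ms: ALLOW
  req#9 t=3ms: DENY
  req#10 t=3ms: DENY
  req#11 t=3ms: DENY
  req#12 t=3ms: DENY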